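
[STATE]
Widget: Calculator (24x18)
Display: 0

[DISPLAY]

                       0
┌───┬───┬───┬───┐       
│ 7 │ 8 │ 9 │ ÷ │       
├───┼───┼───┼───┤       
│ 4 │ 5 │ 6 │ × │       
├───┼───┼───┼───┤       
│ 1 │ 2 │ 3 │ - │       
├───┼───┼───┼───┤       
│ 0 │ . │ = │ + │       
├───┼───┼───┼───┤       
│ C │ MC│ MR│ M+│       
└───┴───┴───┴───┘       
                        
                        
                        
                        
                        
                        


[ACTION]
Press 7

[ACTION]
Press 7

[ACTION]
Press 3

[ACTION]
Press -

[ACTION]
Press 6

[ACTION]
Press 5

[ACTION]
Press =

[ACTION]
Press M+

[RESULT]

                     708
┌───┬───┬───┬───┐       
│ 7 │ 8 │ 9 │ ÷ │       
├───┼───┼───┼───┤       
│ 4 │ 5 │ 6 │ × │       
├───┼───┼───┼───┤       
│ 1 │ 2 │ 3 │ - │       
├───┼───┼───┼───┤       
│ 0 │ . │ = │ + │       
├───┼───┼───┼───┤       
│ C │ MC│ MR│ M+│       
└───┴───┴───┴───┘       
                        
                        
                        
                        
                        
                        


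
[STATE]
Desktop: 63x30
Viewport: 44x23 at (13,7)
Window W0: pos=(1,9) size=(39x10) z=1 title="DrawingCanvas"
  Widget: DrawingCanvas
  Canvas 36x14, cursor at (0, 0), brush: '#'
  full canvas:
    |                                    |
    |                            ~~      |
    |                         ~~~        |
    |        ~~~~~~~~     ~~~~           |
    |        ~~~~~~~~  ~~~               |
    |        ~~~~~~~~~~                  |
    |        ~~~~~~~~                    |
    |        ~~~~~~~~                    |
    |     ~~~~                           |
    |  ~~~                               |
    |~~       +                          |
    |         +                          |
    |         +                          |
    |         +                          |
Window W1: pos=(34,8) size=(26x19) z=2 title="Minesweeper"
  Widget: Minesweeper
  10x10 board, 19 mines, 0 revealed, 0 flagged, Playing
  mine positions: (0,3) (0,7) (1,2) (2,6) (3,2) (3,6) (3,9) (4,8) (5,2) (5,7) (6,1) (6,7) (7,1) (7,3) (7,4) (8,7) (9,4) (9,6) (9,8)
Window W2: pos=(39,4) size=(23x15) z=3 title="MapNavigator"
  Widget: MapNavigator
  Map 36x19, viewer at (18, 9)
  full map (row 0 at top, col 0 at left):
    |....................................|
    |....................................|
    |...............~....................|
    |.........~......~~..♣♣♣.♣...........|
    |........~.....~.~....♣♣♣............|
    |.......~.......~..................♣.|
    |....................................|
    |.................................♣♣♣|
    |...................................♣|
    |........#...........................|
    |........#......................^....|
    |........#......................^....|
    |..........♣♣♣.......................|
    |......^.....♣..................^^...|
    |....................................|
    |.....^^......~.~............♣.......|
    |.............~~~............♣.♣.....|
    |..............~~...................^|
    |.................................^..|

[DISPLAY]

                          ┃~.....~.~....♣♣♣.
                     ┏━━━━┃.......~.........
━━━━━━━━━━━━━━━━━━━━━┃ Min┃.................
vas                  ┠────┃.................
─────────────────────┃■■■■┃.................
                     ┃■■■■┃#.........@......
                 ~~  ┃■■■■┃#................
              ~~~    ┃■■■■┃#................
~~~~~     ~~~~       ┃■■■■┃..♣♣♣............
~~~~~  ~~~           ┃■■■■┃....♣............
~~~~~~~              ┃■■■■┃.................
━━━━━━━━━━━━━━━━━━━━━┃■■■■┗━━━━━━━━━━━━━━━━━
                     ┃■■■■■■■■■■            
                     ┃■■■■■■■■■■            
                     ┃                      
                     ┃                      
                     ┃                      
                     ┃                      
                     ┃                      
                     ┗━━━━━━━━━━━━━━━━━━━━━━
                                            
                                            
                                            


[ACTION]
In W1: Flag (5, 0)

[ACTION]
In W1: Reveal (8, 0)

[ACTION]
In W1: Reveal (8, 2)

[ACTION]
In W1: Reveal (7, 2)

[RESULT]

                          ┃~.....~.~....♣♣♣.
                     ┏━━━━┃.......~.........
━━━━━━━━━━━━━━━━━━━━━┃ Min┃.................
vas                  ┠────┃.................
─────────────────────┃■■■■┃.................
                     ┃■■■■┃#.........@......
                 ~~  ┃■■■■┃#................
              ~~~    ┃■■■■┃#................
~~~~~     ~~~~       ┃■■■■┃..♣♣♣............
~~~~~  ~~~           ┃⚑■■■┃....♣............
~~~~~~~              ┃■■■■┃.................
━━━━━━━━━━━━━━━━━━━━━┃■■3■┗━━━━━━━━━━━━━━━━━
                     ┃1■2■■■■■■■            
                     ┃■■■■■■■■■■            
                     ┃                      
                     ┃                      
                     ┃                      
                     ┃                      
                     ┃                      
                     ┗━━━━━━━━━━━━━━━━━━━━━━
                                            
                                            
                                            


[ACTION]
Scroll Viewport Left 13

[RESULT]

                                       ┃~...
                                  ┏━━━━┃....
 ┏━━━━━━━━━━━━━━━━━━━━━━━━━━━━━━━━┃ Min┃....
 ┃ DrawingCanvas                  ┠────┃....
 ┠────────────────────────────────┃■■■■┃....
 ┃+                               ┃■■■■┃#...
 ┃                            ~~  ┃■■■■┃#...
 ┃                         ~~~    ┃■■■■┃#...
 ┃        ~~~~~~~~     ~~~~       ┃■■■■┃..♣♣
 ┃        ~~~~~~~~  ~~~           ┃⚑■■■┃....
 ┃        ~~~~~~~~~~              ┃■■■■┃....
 ┗━━━━━━━━━━━━━━━━━━━━━━━━━━━━━━━━┃■■3■┗━━━━
                                  ┃1■2■■■■■■
                                  ┃■■■■■■■■■
                                  ┃         
                                  ┃         
                                  ┃         
                                  ┃         
                                  ┃         
                                  ┗━━━━━━━━━
                                            
                                            
                                            


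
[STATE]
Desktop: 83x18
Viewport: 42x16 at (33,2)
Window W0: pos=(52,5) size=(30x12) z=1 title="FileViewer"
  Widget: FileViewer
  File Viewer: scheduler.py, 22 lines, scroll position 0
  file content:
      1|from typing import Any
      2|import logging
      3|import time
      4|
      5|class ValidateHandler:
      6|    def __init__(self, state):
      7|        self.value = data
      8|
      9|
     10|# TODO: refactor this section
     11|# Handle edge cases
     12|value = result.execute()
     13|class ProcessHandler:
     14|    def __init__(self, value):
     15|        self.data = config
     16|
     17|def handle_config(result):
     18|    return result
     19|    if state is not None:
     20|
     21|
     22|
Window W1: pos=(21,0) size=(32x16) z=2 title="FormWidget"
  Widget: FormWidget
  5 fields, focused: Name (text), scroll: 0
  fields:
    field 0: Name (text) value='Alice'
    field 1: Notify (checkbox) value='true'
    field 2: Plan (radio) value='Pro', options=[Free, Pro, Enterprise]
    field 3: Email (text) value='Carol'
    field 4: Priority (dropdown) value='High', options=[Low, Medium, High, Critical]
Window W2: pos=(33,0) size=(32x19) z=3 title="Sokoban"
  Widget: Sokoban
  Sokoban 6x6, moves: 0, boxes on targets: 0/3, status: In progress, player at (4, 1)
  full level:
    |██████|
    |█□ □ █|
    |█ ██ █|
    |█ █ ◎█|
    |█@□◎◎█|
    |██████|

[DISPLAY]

┠──────────────────────────────┨          
┃██████                        ┃          
┃█□ □ █                        ┃          
┃█ ██ █                        ┃━━━━━━━━━━
┃█ █ ◎█                        ┃          
┃█@□◎◎█                        ┃──────────
┃██████                        ┃import Any
┃Moves: 0  0/3                 ┃ng        
┃                              ┃          
┃                              ┃          
┃                              ┃teHandler:
┃                              ┃it__(self,
┃                              ┃.value = d
┃                              ┃          
┃                              ┃━━━━━━━━━━
┃                              ┃          


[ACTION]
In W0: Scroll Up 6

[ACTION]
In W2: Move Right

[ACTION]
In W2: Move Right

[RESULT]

┠──────────────────────────────┨          
┃██████                        ┃          
┃█□ □ █                        ┃          
┃█ ██ █                        ┃━━━━━━━━━━
┃█ █ ◎█                        ┃          
┃█  +■█                        ┃──────────
┃██████                        ┃import Any
┃Moves: 2  1/3                 ┃ng        
┃                              ┃          
┃                              ┃          
┃                              ┃teHandler:
┃                              ┃it__(self,
┃                              ┃.value = d
┃                              ┃          
┃                              ┃━━━━━━━━━━
┃                              ┃          


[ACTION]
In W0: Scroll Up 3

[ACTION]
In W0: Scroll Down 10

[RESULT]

┠──────────────────────────────┨          
┃██████                        ┃          
┃█□ □ █                        ┃          
┃█ ██ █                        ┃━━━━━━━━━━
┃█ █ ◎█                        ┃          
┃█  +■█                        ┃──────────
┃██████                        ┃e cases   
┃Moves: 2  1/3                 ┃lt.execute
┃                              ┃sHandler: 
┃                              ┃it__(self,
┃                              ┃.data = co
┃                              ┃          
┃                              ┃onfig(resu
┃                              ┃esult     
┃                              ┃━━━━━━━━━━
┃                              ┃          


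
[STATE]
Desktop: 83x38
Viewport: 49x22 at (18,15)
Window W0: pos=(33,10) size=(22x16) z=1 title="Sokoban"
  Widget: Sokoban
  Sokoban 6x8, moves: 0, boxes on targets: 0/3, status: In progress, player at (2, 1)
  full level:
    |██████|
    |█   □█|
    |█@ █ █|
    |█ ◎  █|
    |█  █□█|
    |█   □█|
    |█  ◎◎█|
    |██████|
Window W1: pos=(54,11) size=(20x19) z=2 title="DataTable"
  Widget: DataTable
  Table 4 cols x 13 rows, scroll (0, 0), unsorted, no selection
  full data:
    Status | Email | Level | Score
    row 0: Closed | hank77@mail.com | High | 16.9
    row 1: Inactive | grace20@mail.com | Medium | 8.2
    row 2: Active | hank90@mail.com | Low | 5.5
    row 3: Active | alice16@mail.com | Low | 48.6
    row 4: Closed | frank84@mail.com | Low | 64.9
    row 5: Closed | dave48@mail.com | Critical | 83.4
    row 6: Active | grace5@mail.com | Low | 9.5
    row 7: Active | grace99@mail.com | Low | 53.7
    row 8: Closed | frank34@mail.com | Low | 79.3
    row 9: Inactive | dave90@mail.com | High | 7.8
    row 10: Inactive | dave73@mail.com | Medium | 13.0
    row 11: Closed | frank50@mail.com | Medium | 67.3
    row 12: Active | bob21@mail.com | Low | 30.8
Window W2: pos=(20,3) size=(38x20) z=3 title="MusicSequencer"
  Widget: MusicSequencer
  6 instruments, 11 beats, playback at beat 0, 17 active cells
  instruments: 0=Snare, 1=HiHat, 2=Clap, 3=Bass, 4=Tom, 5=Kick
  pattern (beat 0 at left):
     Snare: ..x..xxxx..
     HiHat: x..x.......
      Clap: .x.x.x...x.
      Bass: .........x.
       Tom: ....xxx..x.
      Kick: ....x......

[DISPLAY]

  ┃                                    ┃─────┼───
  ┃                                    ┃sed  │han
  ┃                                    ┃ctive│gra
  ┃                                    ┃ive  │han
  ┃                                    ┃ive  │ali
  ┃                                    ┃sed  │fra
  ┃                                    ┃sed  │dav
  ┗━━━━━━━━━━━━━━━━━━━━━━━━━━━━━━━━━━━━┛ive  │gra
               ┃                    ┃Active  │gra
               ┃                    ┃Closed  │fra
               ┗━━━━━━━━━━━━━━━━━━━━┃Inactive│dav
                                    ┃Inactive│dav
                                    ┃Closed  │fra
                                    ┃Active  │bob
                                    ┗━━━━━━━━━━━━
                                                 
                                                 
                                                 
                                                 
                                                 
                                                 
                                                 


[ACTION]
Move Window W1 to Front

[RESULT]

  ┃                                 ┃────────┼───
  ┃                                 ┃Closed  │han
  ┃                                 ┃Inactive│gra
  ┃                                 ┃Active  │han
  ┃                                 ┃Active  │ali
  ┃                                 ┃Closed  │fra
  ┃                                 ┃Closed  │dav
  ┗━━━━━━━━━━━━━━━━━━━━━━━━━━━━━━━━━┃Active  │gra
               ┃                    ┃Active  │gra
               ┃                    ┃Closed  │fra
               ┗━━━━━━━━━━━━━━━━━━━━┃Inactive│dav
                                    ┃Inactive│dav
                                    ┃Closed  │fra
                                    ┃Active  │bob
                                    ┗━━━━━━━━━━━━
                                                 
                                                 
                                                 
                                                 
                                                 
                                                 
                                                 


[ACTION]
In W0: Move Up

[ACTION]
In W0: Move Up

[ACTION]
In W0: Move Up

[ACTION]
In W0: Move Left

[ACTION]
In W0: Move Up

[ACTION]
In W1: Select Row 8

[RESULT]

  ┃                                 ┃────────┼───
  ┃                                 ┃Closed  │han
  ┃                                 ┃Inactive│gra
  ┃                                 ┃Active  │han
  ┃                                 ┃Active  │ali
  ┃                                 ┃Closed  │fra
  ┃                                 ┃Closed  │dav
  ┗━━━━━━━━━━━━━━━━━━━━━━━━━━━━━━━━━┃Active  │gra
               ┃                    ┃Active  │gra
               ┃                    ┃>losed  │fra
               ┗━━━━━━━━━━━━━━━━━━━━┃Inactive│dav
                                    ┃Inactive│dav
                                    ┃Closed  │fra
                                    ┃Active  │bob
                                    ┗━━━━━━━━━━━━
                                                 
                                                 
                                                 
                                                 
                                                 
                                                 
                                                 


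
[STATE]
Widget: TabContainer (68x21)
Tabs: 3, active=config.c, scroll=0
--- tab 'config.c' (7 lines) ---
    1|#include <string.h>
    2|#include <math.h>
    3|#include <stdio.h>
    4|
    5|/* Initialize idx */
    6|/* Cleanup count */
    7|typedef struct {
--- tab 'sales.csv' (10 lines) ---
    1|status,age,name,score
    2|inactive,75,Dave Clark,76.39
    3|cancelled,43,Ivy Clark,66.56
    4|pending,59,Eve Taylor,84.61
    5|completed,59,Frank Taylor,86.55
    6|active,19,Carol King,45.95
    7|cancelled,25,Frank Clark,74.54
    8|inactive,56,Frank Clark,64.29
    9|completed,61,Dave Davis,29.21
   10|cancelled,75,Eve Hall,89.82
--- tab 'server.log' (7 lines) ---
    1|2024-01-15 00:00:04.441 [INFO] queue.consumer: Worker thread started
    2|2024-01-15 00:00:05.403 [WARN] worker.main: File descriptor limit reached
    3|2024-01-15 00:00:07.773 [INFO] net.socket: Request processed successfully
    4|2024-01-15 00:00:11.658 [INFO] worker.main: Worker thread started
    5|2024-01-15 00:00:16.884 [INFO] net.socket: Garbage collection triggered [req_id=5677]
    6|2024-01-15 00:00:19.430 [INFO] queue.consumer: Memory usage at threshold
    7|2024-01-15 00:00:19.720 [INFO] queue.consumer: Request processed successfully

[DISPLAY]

[config.c]│ sales.csv │ server.log                                  
────────────────────────────────────────────────────────────────────
#include <string.h>                                                 
#include <math.h>                                                   
#include <stdio.h>                                                  
                                                                    
/* Initialize idx */                                                
/* Cleanup count */                                                 
typedef struct {                                                    
                                                                    
                                                                    
                                                                    
                                                                    
                                                                    
                                                                    
                                                                    
                                                                    
                                                                    
                                                                    
                                                                    
                                                                    


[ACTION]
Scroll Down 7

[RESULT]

[config.c]│ sales.csv │ server.log                                  
────────────────────────────────────────────────────────────────────
typedef struct {                                                    
                                                                    
                                                                    
                                                                    
                                                                    
                                                                    
                                                                    
                                                                    
                                                                    
                                                                    
                                                                    
                                                                    
                                                                    
                                                                    
                                                                    
                                                                    
                                                                    
                                                                    
                                                                    


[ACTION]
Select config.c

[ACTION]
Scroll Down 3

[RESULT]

[config.c]│ sales.csv │ server.log                                  
────────────────────────────────────────────────────────────────────
                                                                    
/* Initialize idx */                                                
/* Cleanup count */                                                 
typedef struct {                                                    
                                                                    
                                                                    
                                                                    
                                                                    
                                                                    
                                                                    
                                                                    
                                                                    
                                                                    
                                                                    
                                                                    
                                                                    
                                                                    
                                                                    
                                                                    


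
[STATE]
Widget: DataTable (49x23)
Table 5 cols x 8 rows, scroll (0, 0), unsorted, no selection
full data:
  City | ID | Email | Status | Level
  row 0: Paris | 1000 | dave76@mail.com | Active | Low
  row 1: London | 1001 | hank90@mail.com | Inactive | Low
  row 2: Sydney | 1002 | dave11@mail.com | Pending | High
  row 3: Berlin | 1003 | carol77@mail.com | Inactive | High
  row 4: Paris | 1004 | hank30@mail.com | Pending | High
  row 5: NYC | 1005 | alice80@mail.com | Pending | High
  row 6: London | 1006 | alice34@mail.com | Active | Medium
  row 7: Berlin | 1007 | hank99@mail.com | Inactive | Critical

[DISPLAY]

City  │ID  │Email           │Status  │Level      
──────┼────┼────────────────┼────────┼────────   
Paris │1000│dave76@mail.com │Active  │Low        
London│1001│hank90@mail.com │Inactive│Low        
Sydney│1002│dave11@mail.com │Pending │High       
Berlin│1003│carol77@mail.com│Inactive│High       
Paris │1004│hank30@mail.com │Pending │High       
NYC   │1005│alice80@mail.com│Pending │High       
London│1006│alice34@mail.com│Active  │Medium     
Berlin│1007│hank99@mail.com │Inactive│Critical   
                                                 
                                                 
                                                 
                                                 
                                                 
                                                 
                                                 
                                                 
                                                 
                                                 
                                                 
                                                 
                                                 


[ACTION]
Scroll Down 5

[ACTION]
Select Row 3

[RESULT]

City  │ID  │Email           │Status  │Level      
──────┼────┼────────────────┼────────┼────────   
Paris │1000│dave76@mail.com │Active  │Low        
London│1001│hank90@mail.com │Inactive│Low        
Sydney│1002│dave11@mail.com │Pending │High       
>erlin│1003│carol77@mail.com│Inactive│High       
Paris │1004│hank30@mail.com │Pending │High       
NYC   │1005│alice80@mail.com│Pending │High       
London│1006│alice34@mail.com│Active  │Medium     
Berlin│1007│hank99@mail.com │Inactive│Critical   
                                                 
                                                 
                                                 
                                                 
                                                 
                                                 
                                                 
                                                 
                                                 
                                                 
                                                 
                                                 
                                                 


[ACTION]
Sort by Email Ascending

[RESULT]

City  │ID  │Email          ▲│Status  │Level      
──────┼────┼────────────────┼────────┼────────   
London│1006│alice34@mail.com│Active  │Medium     
NYC   │1005│alice80@mail.com│Pending │High       
Berlin│1003│carol77@mail.com│Inactive│High       
>ydney│1002│dave11@mail.com │Pending │High       
Paris │1000│dave76@mail.com │Active  │Low        
Paris │1004│hank30@mail.com │Pending │High       
London│1001│hank90@mail.com │Inactive│Low        
Berlin│1007│hank99@mail.com │Inactive│Critical   
                                                 
                                                 
                                                 
                                                 
                                                 
                                                 
                                                 
                                                 
                                                 
                                                 
                                                 
                                                 
                                                 


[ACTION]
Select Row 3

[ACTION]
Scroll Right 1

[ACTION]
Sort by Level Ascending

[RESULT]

City  │ID  │Email           │Status  │Level  ▲   
──────┼────┼────────────────┼────────┼────────   
Berlin│1007│hank99@mail.com │Inactive│Critical   
NYC   │1005│alice80@mail.com│Pending │High       
Berlin│1003│carol77@mail.com│Inactive│High       
>ydney│1002│dave11@mail.com │Pending │High       
Paris │1004│hank30@mail.com │Pending │High       
Paris │1000│dave76@mail.com │Active  │Low        
London│1001│hank90@mail.com │Inactive│Low        
London│1006│alice34@mail.com│Active  │Medium     
                                                 
                                                 
                                                 
                                                 
                                                 
                                                 
                                                 
                                                 
                                                 
                                                 
                                                 
                                                 
                                                 


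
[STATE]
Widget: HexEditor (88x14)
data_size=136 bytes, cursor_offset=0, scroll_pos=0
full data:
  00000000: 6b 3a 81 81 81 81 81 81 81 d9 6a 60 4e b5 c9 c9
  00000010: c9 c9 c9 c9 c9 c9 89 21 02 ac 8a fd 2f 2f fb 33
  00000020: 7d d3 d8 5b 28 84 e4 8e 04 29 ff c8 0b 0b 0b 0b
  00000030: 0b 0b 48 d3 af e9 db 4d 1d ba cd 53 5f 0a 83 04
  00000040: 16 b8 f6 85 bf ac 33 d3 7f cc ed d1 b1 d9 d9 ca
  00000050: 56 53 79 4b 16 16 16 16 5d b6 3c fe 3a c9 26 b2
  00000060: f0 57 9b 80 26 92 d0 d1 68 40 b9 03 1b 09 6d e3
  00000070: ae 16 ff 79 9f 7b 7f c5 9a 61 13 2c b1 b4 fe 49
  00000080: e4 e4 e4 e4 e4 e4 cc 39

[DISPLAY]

00000000  6B 3a 81 81 81 81 81 81  81 d9 6a 60 4e b5 c9 c9  |k:........j`N...|          
00000010  c9 c9 c9 c9 c9 c9 89 21  02 ac 8a fd 2f 2f fb 33  |.......!....//.3|          
00000020  7d d3 d8 5b 28 84 e4 8e  04 29 ff c8 0b 0b 0b 0b  |}..[(....)......|          
00000030  0b 0b 48 d3 af e9 db 4d  1d ba cd 53 5f 0a 83 04  |..H....M...S_...|          
00000040  16 b8 f6 85 bf ac 33 d3  7f cc ed d1 b1 d9 d9 ca  |......3.........|          
00000050  56 53 79 4b 16 16 16 16  5d b6 3c fe 3a c9 26 b2  |VSyK....].<.:.&.|          
00000060  f0 57 9b 80 26 92 d0 d1  68 40 b9 03 1b 09 6d e3  |.W..&...h@....m.|          
00000070  ae 16 ff 79 9f 7b 7f c5  9a 61 13 2c b1 b4 fe 49  |...y.{...a.,...I|          
00000080  e4 e4 e4 e4 e4 e4 cc 39                           |.......9        |          
                                                                                        
                                                                                        
                                                                                        
                                                                                        
                                                                                        


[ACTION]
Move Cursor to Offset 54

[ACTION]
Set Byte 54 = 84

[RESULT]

00000000  6b 3a 81 81 81 81 81 81  81 d9 6a 60 4e b5 c9 c9  |k:........j`N...|          
00000010  c9 c9 c9 c9 c9 c9 89 21  02 ac 8a fd 2f 2f fb 33  |.......!....//.3|          
00000020  7d d3 d8 5b 28 84 e4 8e  04 29 ff c8 0b 0b 0b 0b  |}..[(....)......|          
00000030  0b 0b 48 d3 af e9 84 4d  1d ba cd 53 5f 0a 83 04  |..H....M...S_...|          
00000040  16 b8 f6 85 bf ac 33 d3  7f cc ed d1 b1 d9 d9 ca  |......3.........|          
00000050  56 53 79 4b 16 16 16 16  5d b6 3c fe 3a c9 26 b2  |VSyK....].<.:.&.|          
00000060  f0 57 9b 80 26 92 d0 d1  68 40 b9 03 1b 09 6d e3  |.W..&...h@....m.|          
00000070  ae 16 ff 79 9f 7b 7f c5  9a 61 13 2c b1 b4 fe 49  |...y.{...a.,...I|          
00000080  e4 e4 e4 e4 e4 e4 cc 39                           |.......9        |          
                                                                                        
                                                                                        
                                                                                        
                                                                                        
                                                                                        


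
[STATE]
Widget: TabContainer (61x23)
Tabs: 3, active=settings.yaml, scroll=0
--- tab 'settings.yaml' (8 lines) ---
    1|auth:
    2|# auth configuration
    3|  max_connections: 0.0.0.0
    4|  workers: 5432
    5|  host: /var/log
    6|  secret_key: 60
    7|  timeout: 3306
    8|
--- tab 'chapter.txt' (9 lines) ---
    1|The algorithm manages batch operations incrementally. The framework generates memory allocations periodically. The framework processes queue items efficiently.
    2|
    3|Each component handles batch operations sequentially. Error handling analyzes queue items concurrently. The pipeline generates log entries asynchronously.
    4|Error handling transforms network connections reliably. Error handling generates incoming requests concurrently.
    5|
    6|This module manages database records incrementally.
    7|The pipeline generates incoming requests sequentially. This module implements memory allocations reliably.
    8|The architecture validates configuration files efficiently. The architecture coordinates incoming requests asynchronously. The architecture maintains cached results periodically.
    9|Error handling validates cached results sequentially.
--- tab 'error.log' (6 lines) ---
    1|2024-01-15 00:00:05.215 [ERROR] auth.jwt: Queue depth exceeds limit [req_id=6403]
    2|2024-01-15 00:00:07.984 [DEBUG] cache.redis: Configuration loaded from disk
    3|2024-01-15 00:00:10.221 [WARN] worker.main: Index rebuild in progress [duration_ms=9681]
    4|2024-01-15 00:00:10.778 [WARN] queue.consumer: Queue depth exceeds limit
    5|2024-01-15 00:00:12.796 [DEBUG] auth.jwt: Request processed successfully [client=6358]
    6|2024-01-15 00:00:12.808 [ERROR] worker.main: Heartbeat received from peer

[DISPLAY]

[settings.yaml]│ chapter.txt │ error.log                     
─────────────────────────────────────────────────────────────
auth:                                                        
# auth configuration                                         
  max_connections: 0.0.0.0                                   
  workers: 5432                                              
  host: /var/log                                             
  secret_key: 60                                             
  timeout: 3306                                              
                                                             
                                                             
                                                             
                                                             
                                                             
                                                             
                                                             
                                                             
                                                             
                                                             
                                                             
                                                             
                                                             
                                                             


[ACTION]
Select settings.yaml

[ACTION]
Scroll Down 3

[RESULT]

[settings.yaml]│ chapter.txt │ error.log                     
─────────────────────────────────────────────────────────────
  workers: 5432                                              
  host: /var/log                                             
  secret_key: 60                                             
  timeout: 3306                                              
                                                             
                                                             
                                                             
                                                             
                                                             
                                                             
                                                             
                                                             
                                                             
                                                             
                                                             
                                                             
                                                             
                                                             
                                                             
                                                             
                                                             


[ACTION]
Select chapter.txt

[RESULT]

 settings.yaml │[chapter.txt]│ error.log                     
─────────────────────────────────────────────────────────────
The algorithm manages batch operations incrementally. The fra
                                                             
Each component handles batch operations sequentially. Error h
Error handling transforms network connections reliably. Error
                                                             
This module manages database records incrementally.          
The pipeline generates incoming requests sequentially. This m
The architecture validates configuration files efficiently. T
Error handling validates cached results sequentially.        
                                                             
                                                             
                                                             
                                                             
                                                             
                                                             
                                                             
                                                             
                                                             
                                                             
                                                             
                                                             


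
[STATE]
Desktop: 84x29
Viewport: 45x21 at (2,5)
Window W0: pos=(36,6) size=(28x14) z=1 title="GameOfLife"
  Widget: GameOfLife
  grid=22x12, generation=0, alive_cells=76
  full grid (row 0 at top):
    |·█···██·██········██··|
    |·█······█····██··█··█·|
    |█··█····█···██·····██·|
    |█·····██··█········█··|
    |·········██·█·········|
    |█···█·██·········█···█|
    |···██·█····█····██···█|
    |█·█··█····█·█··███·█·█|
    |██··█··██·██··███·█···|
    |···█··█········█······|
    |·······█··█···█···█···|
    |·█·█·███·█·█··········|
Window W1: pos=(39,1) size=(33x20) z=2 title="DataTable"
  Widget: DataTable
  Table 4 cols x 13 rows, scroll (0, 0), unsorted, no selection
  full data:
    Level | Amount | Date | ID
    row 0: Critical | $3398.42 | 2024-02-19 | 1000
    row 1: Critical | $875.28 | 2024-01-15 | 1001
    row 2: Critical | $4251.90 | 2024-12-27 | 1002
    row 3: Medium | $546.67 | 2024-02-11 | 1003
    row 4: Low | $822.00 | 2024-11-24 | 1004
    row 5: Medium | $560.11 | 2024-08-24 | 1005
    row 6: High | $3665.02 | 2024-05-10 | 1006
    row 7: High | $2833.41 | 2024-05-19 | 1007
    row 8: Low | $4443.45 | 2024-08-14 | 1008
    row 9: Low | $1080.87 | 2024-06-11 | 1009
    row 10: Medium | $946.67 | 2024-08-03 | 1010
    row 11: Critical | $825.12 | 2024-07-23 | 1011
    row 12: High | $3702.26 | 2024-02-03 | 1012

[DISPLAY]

                                     ┃───────
                                  ┏━━┃Critica
                                  ┃ G┃Critica
                                  ┠──┃Critica
                                  ┃Ge┃Medium 
                                  ┃·█┃Low    
                                  ┃█·┃Medium 
                                  ┃█·┃High   
                                  ┃··┃High   
                                  ┃█·┃Low    
                                  ┃··┃Low    
                                  ┃█·┃Medium 
                                  ┃██┃Critica
                                  ┃··┃High   
                                  ┗━━┃       
                                     ┗━━━━━━━
                                             
                                             
                                             
                                             
                                             


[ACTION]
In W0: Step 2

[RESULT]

                                     ┃───────
                                  ┏━━┃Critica
                                  ┃ G┃Critica
                                  ┠──┃Critica
                                  ┃Ge┃Medium 
                                  ┃█·┃Low    
                                  ┃█·┃Medium 
                                  ┃··┃High   
                                  ┃··┃High   
                                  ┃··┃Low    
                                  ┃·█┃Low    
                                  ┃█·┃Medium 
                                  ┃█·┃Critica
                                  ┃··┃High   
                                  ┗━━┃       
                                     ┗━━━━━━━
                                             
                                             
                                             
                                             
                                             


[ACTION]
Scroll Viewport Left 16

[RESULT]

                                       ┃─────
                                    ┏━━┃Criti
                                    ┃ G┃Criti
                                    ┠──┃Criti
                                    ┃Ge┃Mediu
                                    ┃█·┃Low  
                                    ┃█·┃Mediu
                                    ┃··┃High 
                                    ┃··┃High 
                                    ┃··┃Low  
                                    ┃·█┃Low  
                                    ┃█·┃Mediu
                                    ┃█·┃Criti
                                    ┃··┃High 
                                    ┗━━┃     
                                       ┗━━━━━
                                             
                                             
                                             
                                             
                                             


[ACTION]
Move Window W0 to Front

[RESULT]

                                       ┃─────
                                    ┏━━━━━━━━
                                    ┃ GameOfL
                                    ┠────────
                                    ┃Gen: 2  
                                    ┃█·█·····
                                    ┃█·█·····
                                    ┃·······█
                                    ┃····██··
                                    ┃··██····
                                    ┃·█······
                                    ┃█·······
                                    ┃█·███···
                                    ┃········
                                    ┗━━━━━━━━
                                       ┗━━━━━
                                             
                                             
                                             
                                             
                                             


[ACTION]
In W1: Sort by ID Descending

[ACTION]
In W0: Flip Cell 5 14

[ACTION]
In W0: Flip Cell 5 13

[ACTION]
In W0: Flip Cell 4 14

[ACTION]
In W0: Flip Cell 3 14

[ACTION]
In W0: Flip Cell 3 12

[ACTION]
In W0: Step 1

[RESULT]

                                       ┃─────
                                    ┏━━━━━━━━
                                    ┃ GameOfL
                                    ┠────────
                                    ┃Gen: 3  
                                    ┃█·█·····
                                    ┃········
                                    ┃········
                                    ┃···██···
                                    ┃··███···
                                    ┃·██·····
                                    ┃█·██····
                                    ┃·█·█····
                                    ┃···██···
                                    ┗━━━━━━━━
                                       ┗━━━━━
                                             
                                             
                                             
                                             
                                             
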